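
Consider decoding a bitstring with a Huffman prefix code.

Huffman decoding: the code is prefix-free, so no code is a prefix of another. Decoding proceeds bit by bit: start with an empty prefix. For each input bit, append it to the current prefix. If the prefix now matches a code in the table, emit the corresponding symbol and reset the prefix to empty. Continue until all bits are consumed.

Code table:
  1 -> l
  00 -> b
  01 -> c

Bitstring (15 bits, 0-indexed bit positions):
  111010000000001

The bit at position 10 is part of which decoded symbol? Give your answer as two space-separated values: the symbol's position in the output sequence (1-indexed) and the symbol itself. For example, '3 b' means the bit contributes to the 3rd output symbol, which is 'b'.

Answer: 7 b

Derivation:
Bit 0: prefix='1' -> emit 'l', reset
Bit 1: prefix='1' -> emit 'l', reset
Bit 2: prefix='1' -> emit 'l', reset
Bit 3: prefix='0' (no match yet)
Bit 4: prefix='01' -> emit 'c', reset
Bit 5: prefix='0' (no match yet)
Bit 6: prefix='00' -> emit 'b', reset
Bit 7: prefix='0' (no match yet)
Bit 8: prefix='00' -> emit 'b', reset
Bit 9: prefix='0' (no match yet)
Bit 10: prefix='00' -> emit 'b', reset
Bit 11: prefix='0' (no match yet)
Bit 12: prefix='00' -> emit 'b', reset
Bit 13: prefix='0' (no match yet)
Bit 14: prefix='01' -> emit 'c', reset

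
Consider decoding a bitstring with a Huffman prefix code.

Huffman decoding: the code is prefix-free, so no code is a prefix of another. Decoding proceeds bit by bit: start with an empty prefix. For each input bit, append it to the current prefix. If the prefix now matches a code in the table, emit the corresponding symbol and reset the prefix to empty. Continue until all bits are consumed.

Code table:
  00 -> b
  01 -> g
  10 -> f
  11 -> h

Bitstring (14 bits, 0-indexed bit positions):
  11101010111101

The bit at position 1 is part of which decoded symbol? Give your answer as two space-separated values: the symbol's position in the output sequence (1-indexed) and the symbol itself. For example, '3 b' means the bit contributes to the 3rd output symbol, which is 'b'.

Bit 0: prefix='1' (no match yet)
Bit 1: prefix='11' -> emit 'h', reset
Bit 2: prefix='1' (no match yet)
Bit 3: prefix='10' -> emit 'f', reset
Bit 4: prefix='1' (no match yet)
Bit 5: prefix='10' -> emit 'f', reset

Answer: 1 h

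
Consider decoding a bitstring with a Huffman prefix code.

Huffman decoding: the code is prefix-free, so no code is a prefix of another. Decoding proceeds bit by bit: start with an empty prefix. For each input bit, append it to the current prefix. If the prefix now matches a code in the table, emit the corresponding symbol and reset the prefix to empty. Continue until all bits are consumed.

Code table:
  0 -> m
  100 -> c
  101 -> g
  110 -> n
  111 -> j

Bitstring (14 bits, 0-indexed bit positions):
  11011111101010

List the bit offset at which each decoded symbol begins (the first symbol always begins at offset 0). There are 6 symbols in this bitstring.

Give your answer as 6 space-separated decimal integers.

Bit 0: prefix='1' (no match yet)
Bit 1: prefix='11' (no match yet)
Bit 2: prefix='110' -> emit 'n', reset
Bit 3: prefix='1' (no match yet)
Bit 4: prefix='11' (no match yet)
Bit 5: prefix='111' -> emit 'j', reset
Bit 6: prefix='1' (no match yet)
Bit 7: prefix='11' (no match yet)
Bit 8: prefix='111' -> emit 'j', reset
Bit 9: prefix='0' -> emit 'm', reset
Bit 10: prefix='1' (no match yet)
Bit 11: prefix='10' (no match yet)
Bit 12: prefix='101' -> emit 'g', reset
Bit 13: prefix='0' -> emit 'm', reset

Answer: 0 3 6 9 10 13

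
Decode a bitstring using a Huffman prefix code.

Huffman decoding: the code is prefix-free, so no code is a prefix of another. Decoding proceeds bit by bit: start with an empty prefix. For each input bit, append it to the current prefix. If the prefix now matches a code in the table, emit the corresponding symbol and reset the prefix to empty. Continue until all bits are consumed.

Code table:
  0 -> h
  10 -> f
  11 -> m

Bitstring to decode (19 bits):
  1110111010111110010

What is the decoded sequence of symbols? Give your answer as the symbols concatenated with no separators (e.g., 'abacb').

Answer: mfmffmmfhf

Derivation:
Bit 0: prefix='1' (no match yet)
Bit 1: prefix='11' -> emit 'm', reset
Bit 2: prefix='1' (no match yet)
Bit 3: prefix='10' -> emit 'f', reset
Bit 4: prefix='1' (no match yet)
Bit 5: prefix='11' -> emit 'm', reset
Bit 6: prefix='1' (no match yet)
Bit 7: prefix='10' -> emit 'f', reset
Bit 8: prefix='1' (no match yet)
Bit 9: prefix='10' -> emit 'f', reset
Bit 10: prefix='1' (no match yet)
Bit 11: prefix='11' -> emit 'm', reset
Bit 12: prefix='1' (no match yet)
Bit 13: prefix='11' -> emit 'm', reset
Bit 14: prefix='1' (no match yet)
Bit 15: prefix='10' -> emit 'f', reset
Bit 16: prefix='0' -> emit 'h', reset
Bit 17: prefix='1' (no match yet)
Bit 18: prefix='10' -> emit 'f', reset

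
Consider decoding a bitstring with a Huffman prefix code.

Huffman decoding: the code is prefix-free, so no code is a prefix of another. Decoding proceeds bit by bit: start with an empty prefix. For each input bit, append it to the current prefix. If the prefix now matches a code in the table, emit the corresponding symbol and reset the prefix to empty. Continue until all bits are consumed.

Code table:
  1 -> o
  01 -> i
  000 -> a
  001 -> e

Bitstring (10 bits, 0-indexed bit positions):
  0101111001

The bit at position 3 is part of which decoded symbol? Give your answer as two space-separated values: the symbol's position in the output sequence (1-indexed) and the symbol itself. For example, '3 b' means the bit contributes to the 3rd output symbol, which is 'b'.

Answer: 2 i

Derivation:
Bit 0: prefix='0' (no match yet)
Bit 1: prefix='01' -> emit 'i', reset
Bit 2: prefix='0' (no match yet)
Bit 3: prefix='01' -> emit 'i', reset
Bit 4: prefix='1' -> emit 'o', reset
Bit 5: prefix='1' -> emit 'o', reset
Bit 6: prefix='1' -> emit 'o', reset
Bit 7: prefix='0' (no match yet)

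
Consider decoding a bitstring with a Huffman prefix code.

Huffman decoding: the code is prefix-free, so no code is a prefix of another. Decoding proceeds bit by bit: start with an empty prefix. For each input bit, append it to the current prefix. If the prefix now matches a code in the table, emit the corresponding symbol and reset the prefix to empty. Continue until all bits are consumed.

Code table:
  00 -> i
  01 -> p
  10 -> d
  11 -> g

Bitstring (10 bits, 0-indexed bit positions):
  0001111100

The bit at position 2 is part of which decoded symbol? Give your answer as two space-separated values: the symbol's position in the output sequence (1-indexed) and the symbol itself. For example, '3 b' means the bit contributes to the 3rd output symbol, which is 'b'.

Answer: 2 p

Derivation:
Bit 0: prefix='0' (no match yet)
Bit 1: prefix='00' -> emit 'i', reset
Bit 2: prefix='0' (no match yet)
Bit 3: prefix='01' -> emit 'p', reset
Bit 4: prefix='1' (no match yet)
Bit 5: prefix='11' -> emit 'g', reset
Bit 6: prefix='1' (no match yet)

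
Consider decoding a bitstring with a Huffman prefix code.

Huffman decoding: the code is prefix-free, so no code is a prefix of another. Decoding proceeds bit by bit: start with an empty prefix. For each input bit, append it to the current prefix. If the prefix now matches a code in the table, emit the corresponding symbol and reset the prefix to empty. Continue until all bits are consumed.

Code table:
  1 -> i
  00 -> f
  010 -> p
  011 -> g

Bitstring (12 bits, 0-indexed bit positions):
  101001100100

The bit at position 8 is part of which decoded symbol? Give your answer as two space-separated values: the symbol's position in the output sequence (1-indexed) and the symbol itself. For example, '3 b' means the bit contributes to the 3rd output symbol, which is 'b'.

Answer: 4 f

Derivation:
Bit 0: prefix='1' -> emit 'i', reset
Bit 1: prefix='0' (no match yet)
Bit 2: prefix='01' (no match yet)
Bit 3: prefix='010' -> emit 'p', reset
Bit 4: prefix='0' (no match yet)
Bit 5: prefix='01' (no match yet)
Bit 6: prefix='011' -> emit 'g', reset
Bit 7: prefix='0' (no match yet)
Bit 8: prefix='00' -> emit 'f', reset
Bit 9: prefix='1' -> emit 'i', reset
Bit 10: prefix='0' (no match yet)
Bit 11: prefix='00' -> emit 'f', reset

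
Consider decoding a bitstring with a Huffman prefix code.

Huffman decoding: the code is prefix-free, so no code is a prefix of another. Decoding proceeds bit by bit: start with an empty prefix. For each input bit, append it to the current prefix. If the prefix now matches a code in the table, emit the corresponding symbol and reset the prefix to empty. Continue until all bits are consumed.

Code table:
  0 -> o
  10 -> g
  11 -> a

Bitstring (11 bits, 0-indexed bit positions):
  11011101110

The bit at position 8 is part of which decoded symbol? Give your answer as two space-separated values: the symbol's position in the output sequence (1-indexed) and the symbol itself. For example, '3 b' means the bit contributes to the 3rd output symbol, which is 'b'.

Answer: 5 a

Derivation:
Bit 0: prefix='1' (no match yet)
Bit 1: prefix='11' -> emit 'a', reset
Bit 2: prefix='0' -> emit 'o', reset
Bit 3: prefix='1' (no match yet)
Bit 4: prefix='11' -> emit 'a', reset
Bit 5: prefix='1' (no match yet)
Bit 6: prefix='10' -> emit 'g', reset
Bit 7: prefix='1' (no match yet)
Bit 8: prefix='11' -> emit 'a', reset
Bit 9: prefix='1' (no match yet)
Bit 10: prefix='10' -> emit 'g', reset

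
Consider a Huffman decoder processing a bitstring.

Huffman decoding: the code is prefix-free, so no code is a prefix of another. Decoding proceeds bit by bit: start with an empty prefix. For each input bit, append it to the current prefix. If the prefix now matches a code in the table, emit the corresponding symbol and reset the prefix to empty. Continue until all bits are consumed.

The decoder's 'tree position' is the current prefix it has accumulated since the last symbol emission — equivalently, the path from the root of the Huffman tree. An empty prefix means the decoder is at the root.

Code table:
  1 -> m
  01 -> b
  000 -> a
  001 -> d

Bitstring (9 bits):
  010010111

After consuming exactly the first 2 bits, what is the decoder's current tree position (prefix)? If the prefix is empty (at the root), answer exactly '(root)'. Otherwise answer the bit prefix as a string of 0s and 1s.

Answer: (root)

Derivation:
Bit 0: prefix='0' (no match yet)
Bit 1: prefix='01' -> emit 'b', reset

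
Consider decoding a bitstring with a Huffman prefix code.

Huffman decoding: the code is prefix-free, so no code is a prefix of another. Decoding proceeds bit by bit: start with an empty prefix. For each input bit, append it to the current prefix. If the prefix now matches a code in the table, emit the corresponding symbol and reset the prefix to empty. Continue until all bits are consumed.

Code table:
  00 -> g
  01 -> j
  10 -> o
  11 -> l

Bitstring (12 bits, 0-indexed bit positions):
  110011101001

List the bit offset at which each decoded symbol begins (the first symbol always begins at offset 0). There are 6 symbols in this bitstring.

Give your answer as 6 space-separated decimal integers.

Answer: 0 2 4 6 8 10

Derivation:
Bit 0: prefix='1' (no match yet)
Bit 1: prefix='11' -> emit 'l', reset
Bit 2: prefix='0' (no match yet)
Bit 3: prefix='00' -> emit 'g', reset
Bit 4: prefix='1' (no match yet)
Bit 5: prefix='11' -> emit 'l', reset
Bit 6: prefix='1' (no match yet)
Bit 7: prefix='10' -> emit 'o', reset
Bit 8: prefix='1' (no match yet)
Bit 9: prefix='10' -> emit 'o', reset
Bit 10: prefix='0' (no match yet)
Bit 11: prefix='01' -> emit 'j', reset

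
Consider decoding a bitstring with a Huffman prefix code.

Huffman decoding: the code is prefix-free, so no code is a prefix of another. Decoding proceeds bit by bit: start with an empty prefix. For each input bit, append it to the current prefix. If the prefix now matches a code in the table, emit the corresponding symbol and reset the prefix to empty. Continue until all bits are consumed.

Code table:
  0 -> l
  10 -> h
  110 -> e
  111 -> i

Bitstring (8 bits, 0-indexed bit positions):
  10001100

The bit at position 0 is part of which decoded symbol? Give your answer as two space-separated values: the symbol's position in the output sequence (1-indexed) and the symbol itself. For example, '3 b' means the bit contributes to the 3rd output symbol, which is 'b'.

Bit 0: prefix='1' (no match yet)
Bit 1: prefix='10' -> emit 'h', reset
Bit 2: prefix='0' -> emit 'l', reset
Bit 3: prefix='0' -> emit 'l', reset
Bit 4: prefix='1' (no match yet)

Answer: 1 h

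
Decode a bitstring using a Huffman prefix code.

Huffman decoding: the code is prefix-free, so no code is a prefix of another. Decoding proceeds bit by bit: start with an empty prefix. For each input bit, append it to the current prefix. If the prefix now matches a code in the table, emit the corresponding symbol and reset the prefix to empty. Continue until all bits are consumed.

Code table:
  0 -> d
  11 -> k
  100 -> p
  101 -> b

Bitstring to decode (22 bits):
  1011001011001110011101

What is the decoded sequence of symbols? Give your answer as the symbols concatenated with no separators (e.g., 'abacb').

Answer: bpbpkpkb

Derivation:
Bit 0: prefix='1' (no match yet)
Bit 1: prefix='10' (no match yet)
Bit 2: prefix='101' -> emit 'b', reset
Bit 3: prefix='1' (no match yet)
Bit 4: prefix='10' (no match yet)
Bit 5: prefix='100' -> emit 'p', reset
Bit 6: prefix='1' (no match yet)
Bit 7: prefix='10' (no match yet)
Bit 8: prefix='101' -> emit 'b', reset
Bit 9: prefix='1' (no match yet)
Bit 10: prefix='10' (no match yet)
Bit 11: prefix='100' -> emit 'p', reset
Bit 12: prefix='1' (no match yet)
Bit 13: prefix='11' -> emit 'k', reset
Bit 14: prefix='1' (no match yet)
Bit 15: prefix='10' (no match yet)
Bit 16: prefix='100' -> emit 'p', reset
Bit 17: prefix='1' (no match yet)
Bit 18: prefix='11' -> emit 'k', reset
Bit 19: prefix='1' (no match yet)
Bit 20: prefix='10' (no match yet)
Bit 21: prefix='101' -> emit 'b', reset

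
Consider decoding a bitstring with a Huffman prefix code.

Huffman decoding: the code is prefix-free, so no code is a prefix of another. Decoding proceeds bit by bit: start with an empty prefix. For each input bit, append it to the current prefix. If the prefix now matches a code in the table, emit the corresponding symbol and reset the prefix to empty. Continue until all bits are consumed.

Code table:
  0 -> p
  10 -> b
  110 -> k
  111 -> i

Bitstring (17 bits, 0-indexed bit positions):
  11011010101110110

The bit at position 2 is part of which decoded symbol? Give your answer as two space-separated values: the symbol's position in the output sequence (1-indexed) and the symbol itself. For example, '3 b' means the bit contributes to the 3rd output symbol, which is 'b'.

Answer: 1 k

Derivation:
Bit 0: prefix='1' (no match yet)
Bit 1: prefix='11' (no match yet)
Bit 2: prefix='110' -> emit 'k', reset
Bit 3: prefix='1' (no match yet)
Bit 4: prefix='11' (no match yet)
Bit 5: prefix='110' -> emit 'k', reset
Bit 6: prefix='1' (no match yet)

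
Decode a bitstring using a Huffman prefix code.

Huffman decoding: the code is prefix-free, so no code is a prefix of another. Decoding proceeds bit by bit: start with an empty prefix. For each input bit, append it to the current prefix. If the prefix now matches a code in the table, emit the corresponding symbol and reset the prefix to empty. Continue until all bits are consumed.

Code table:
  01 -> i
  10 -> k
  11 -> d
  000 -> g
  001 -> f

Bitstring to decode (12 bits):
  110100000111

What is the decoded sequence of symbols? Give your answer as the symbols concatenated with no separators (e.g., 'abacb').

Answer: digfd

Derivation:
Bit 0: prefix='1' (no match yet)
Bit 1: prefix='11' -> emit 'd', reset
Bit 2: prefix='0' (no match yet)
Bit 3: prefix='01' -> emit 'i', reset
Bit 4: prefix='0' (no match yet)
Bit 5: prefix='00' (no match yet)
Bit 6: prefix='000' -> emit 'g', reset
Bit 7: prefix='0' (no match yet)
Bit 8: prefix='00' (no match yet)
Bit 9: prefix='001' -> emit 'f', reset
Bit 10: prefix='1' (no match yet)
Bit 11: prefix='11' -> emit 'd', reset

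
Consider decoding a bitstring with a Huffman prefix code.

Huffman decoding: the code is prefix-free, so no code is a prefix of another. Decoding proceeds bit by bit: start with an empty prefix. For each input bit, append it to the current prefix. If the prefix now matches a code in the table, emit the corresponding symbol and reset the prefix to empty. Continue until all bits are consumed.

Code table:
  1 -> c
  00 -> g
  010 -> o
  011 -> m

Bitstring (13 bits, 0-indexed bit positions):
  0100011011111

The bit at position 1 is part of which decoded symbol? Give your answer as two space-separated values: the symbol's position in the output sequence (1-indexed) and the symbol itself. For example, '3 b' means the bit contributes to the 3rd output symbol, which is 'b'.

Bit 0: prefix='0' (no match yet)
Bit 1: prefix='01' (no match yet)
Bit 2: prefix='010' -> emit 'o', reset
Bit 3: prefix='0' (no match yet)
Bit 4: prefix='00' -> emit 'g', reset
Bit 5: prefix='1' -> emit 'c', reset

Answer: 1 o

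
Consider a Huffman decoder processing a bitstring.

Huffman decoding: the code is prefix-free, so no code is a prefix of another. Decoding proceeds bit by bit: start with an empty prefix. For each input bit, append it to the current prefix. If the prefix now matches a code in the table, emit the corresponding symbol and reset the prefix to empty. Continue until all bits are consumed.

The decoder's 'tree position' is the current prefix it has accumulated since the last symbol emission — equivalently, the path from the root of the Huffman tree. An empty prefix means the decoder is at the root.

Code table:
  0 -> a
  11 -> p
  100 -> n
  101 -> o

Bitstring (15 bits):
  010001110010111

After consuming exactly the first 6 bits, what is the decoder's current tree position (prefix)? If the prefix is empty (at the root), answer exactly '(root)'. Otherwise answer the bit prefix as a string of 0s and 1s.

Answer: 1

Derivation:
Bit 0: prefix='0' -> emit 'a', reset
Bit 1: prefix='1' (no match yet)
Bit 2: prefix='10' (no match yet)
Bit 3: prefix='100' -> emit 'n', reset
Bit 4: prefix='0' -> emit 'a', reset
Bit 5: prefix='1' (no match yet)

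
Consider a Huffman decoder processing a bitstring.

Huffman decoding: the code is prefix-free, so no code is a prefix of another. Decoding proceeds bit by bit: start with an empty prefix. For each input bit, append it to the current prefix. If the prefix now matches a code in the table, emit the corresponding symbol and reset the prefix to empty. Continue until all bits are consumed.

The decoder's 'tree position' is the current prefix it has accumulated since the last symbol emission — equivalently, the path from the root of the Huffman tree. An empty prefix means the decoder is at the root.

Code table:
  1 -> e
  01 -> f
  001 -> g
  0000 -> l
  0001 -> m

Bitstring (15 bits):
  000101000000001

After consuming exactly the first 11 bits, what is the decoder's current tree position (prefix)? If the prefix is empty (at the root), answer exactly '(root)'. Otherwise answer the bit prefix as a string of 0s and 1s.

Bit 0: prefix='0' (no match yet)
Bit 1: prefix='00' (no match yet)
Bit 2: prefix='000' (no match yet)
Bit 3: prefix='0001' -> emit 'm', reset
Bit 4: prefix='0' (no match yet)
Bit 5: prefix='01' -> emit 'f', reset
Bit 6: prefix='0' (no match yet)
Bit 7: prefix='00' (no match yet)
Bit 8: prefix='000' (no match yet)
Bit 9: prefix='0000' -> emit 'l', reset
Bit 10: prefix='0' (no match yet)

Answer: 0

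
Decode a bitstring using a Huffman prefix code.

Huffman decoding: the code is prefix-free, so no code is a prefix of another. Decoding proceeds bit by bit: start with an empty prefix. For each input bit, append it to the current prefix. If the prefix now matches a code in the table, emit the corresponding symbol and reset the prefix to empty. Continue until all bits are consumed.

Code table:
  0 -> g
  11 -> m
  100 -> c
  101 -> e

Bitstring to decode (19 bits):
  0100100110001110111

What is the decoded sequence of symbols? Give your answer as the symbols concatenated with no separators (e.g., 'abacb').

Answer: gccmgggmem

Derivation:
Bit 0: prefix='0' -> emit 'g', reset
Bit 1: prefix='1' (no match yet)
Bit 2: prefix='10' (no match yet)
Bit 3: prefix='100' -> emit 'c', reset
Bit 4: prefix='1' (no match yet)
Bit 5: prefix='10' (no match yet)
Bit 6: prefix='100' -> emit 'c', reset
Bit 7: prefix='1' (no match yet)
Bit 8: prefix='11' -> emit 'm', reset
Bit 9: prefix='0' -> emit 'g', reset
Bit 10: prefix='0' -> emit 'g', reset
Bit 11: prefix='0' -> emit 'g', reset
Bit 12: prefix='1' (no match yet)
Bit 13: prefix='11' -> emit 'm', reset
Bit 14: prefix='1' (no match yet)
Bit 15: prefix='10' (no match yet)
Bit 16: prefix='101' -> emit 'e', reset
Bit 17: prefix='1' (no match yet)
Bit 18: prefix='11' -> emit 'm', reset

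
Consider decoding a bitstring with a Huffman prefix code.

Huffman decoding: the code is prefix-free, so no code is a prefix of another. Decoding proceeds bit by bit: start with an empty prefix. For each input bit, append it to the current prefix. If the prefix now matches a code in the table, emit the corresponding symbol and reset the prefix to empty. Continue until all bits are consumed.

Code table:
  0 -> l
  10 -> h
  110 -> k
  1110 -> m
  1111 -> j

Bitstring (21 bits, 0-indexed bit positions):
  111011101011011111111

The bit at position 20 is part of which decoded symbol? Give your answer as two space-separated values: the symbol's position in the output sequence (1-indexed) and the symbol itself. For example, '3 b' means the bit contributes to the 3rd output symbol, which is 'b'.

Bit 0: prefix='1' (no match yet)
Bit 1: prefix='11' (no match yet)
Bit 2: prefix='111' (no match yet)
Bit 3: prefix='1110' -> emit 'm', reset
Bit 4: prefix='1' (no match yet)
Bit 5: prefix='11' (no match yet)
Bit 6: prefix='111' (no match yet)
Bit 7: prefix='1110' -> emit 'm', reset
Bit 8: prefix='1' (no match yet)
Bit 9: prefix='10' -> emit 'h', reset
Bit 10: prefix='1' (no match yet)
Bit 11: prefix='11' (no match yet)
Bit 12: prefix='110' -> emit 'k', reset
Bit 13: prefix='1' (no match yet)
Bit 14: prefix='11' (no match yet)
Bit 15: prefix='111' (no match yet)
Bit 16: prefix='1111' -> emit 'j', reset
Bit 17: prefix='1' (no match yet)
Bit 18: prefix='11' (no match yet)
Bit 19: prefix='111' (no match yet)
Bit 20: prefix='1111' -> emit 'j', reset

Answer: 6 j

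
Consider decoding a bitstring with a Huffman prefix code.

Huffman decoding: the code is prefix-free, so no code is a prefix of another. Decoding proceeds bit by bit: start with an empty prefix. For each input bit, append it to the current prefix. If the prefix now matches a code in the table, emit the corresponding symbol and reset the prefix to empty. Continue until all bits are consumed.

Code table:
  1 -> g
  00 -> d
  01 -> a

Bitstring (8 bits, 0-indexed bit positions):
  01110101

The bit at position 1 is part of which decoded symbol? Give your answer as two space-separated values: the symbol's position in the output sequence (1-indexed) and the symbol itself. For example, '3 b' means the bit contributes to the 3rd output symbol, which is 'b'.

Answer: 1 a

Derivation:
Bit 0: prefix='0' (no match yet)
Bit 1: prefix='01' -> emit 'a', reset
Bit 2: prefix='1' -> emit 'g', reset
Bit 3: prefix='1' -> emit 'g', reset
Bit 4: prefix='0' (no match yet)
Bit 5: prefix='01' -> emit 'a', reset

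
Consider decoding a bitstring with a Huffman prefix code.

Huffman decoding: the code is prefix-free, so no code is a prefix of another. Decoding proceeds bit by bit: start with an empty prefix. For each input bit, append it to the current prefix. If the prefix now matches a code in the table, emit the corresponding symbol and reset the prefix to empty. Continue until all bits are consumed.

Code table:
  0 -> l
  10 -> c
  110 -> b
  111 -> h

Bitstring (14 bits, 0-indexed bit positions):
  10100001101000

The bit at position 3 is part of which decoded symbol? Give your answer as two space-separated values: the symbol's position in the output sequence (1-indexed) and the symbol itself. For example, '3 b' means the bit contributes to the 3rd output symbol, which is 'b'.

Bit 0: prefix='1' (no match yet)
Bit 1: prefix='10' -> emit 'c', reset
Bit 2: prefix='1' (no match yet)
Bit 3: prefix='10' -> emit 'c', reset
Bit 4: prefix='0' -> emit 'l', reset
Bit 5: prefix='0' -> emit 'l', reset
Bit 6: prefix='0' -> emit 'l', reset
Bit 7: prefix='1' (no match yet)

Answer: 2 c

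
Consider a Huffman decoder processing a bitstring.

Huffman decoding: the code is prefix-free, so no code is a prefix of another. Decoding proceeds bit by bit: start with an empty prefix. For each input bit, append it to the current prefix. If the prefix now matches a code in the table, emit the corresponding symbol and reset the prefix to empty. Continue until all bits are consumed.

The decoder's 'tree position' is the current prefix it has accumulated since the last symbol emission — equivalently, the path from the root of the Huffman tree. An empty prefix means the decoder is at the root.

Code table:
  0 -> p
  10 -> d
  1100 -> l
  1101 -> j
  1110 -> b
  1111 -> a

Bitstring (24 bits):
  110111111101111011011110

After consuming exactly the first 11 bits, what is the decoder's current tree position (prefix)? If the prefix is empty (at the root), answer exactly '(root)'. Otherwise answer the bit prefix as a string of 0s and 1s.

Bit 0: prefix='1' (no match yet)
Bit 1: prefix='11' (no match yet)
Bit 2: prefix='110' (no match yet)
Bit 3: prefix='1101' -> emit 'j', reset
Bit 4: prefix='1' (no match yet)
Bit 5: prefix='11' (no match yet)
Bit 6: prefix='111' (no match yet)
Bit 7: prefix='1111' -> emit 'a', reset
Bit 8: prefix='1' (no match yet)
Bit 9: prefix='11' (no match yet)
Bit 10: prefix='110' (no match yet)

Answer: 110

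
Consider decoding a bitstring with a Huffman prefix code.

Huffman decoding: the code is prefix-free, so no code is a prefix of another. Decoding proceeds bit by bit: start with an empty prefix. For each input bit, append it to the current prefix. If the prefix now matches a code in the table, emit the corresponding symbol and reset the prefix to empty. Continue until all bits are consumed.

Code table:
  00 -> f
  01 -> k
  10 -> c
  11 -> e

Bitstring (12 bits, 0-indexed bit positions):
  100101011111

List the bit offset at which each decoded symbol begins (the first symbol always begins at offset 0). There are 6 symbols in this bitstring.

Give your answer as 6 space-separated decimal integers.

Bit 0: prefix='1' (no match yet)
Bit 1: prefix='10' -> emit 'c', reset
Bit 2: prefix='0' (no match yet)
Bit 3: prefix='01' -> emit 'k', reset
Bit 4: prefix='0' (no match yet)
Bit 5: prefix='01' -> emit 'k', reset
Bit 6: prefix='0' (no match yet)
Bit 7: prefix='01' -> emit 'k', reset
Bit 8: prefix='1' (no match yet)
Bit 9: prefix='11' -> emit 'e', reset
Bit 10: prefix='1' (no match yet)
Bit 11: prefix='11' -> emit 'e', reset

Answer: 0 2 4 6 8 10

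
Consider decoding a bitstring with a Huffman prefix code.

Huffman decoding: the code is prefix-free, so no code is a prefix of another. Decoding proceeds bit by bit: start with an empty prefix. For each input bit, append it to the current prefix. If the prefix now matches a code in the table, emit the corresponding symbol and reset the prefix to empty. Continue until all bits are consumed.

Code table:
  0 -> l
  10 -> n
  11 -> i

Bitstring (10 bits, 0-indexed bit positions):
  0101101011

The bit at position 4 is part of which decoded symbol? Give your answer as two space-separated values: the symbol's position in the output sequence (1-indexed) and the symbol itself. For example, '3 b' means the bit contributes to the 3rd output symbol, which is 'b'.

Answer: 3 i

Derivation:
Bit 0: prefix='0' -> emit 'l', reset
Bit 1: prefix='1' (no match yet)
Bit 2: prefix='10' -> emit 'n', reset
Bit 3: prefix='1' (no match yet)
Bit 4: prefix='11' -> emit 'i', reset
Bit 5: prefix='0' -> emit 'l', reset
Bit 6: prefix='1' (no match yet)
Bit 7: prefix='10' -> emit 'n', reset
Bit 8: prefix='1' (no match yet)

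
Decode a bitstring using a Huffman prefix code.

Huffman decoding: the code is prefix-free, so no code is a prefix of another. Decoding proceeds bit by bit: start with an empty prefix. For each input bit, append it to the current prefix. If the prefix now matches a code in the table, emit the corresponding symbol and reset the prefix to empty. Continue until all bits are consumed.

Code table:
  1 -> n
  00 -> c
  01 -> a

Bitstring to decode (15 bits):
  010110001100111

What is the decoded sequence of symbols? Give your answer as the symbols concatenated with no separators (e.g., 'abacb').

Bit 0: prefix='0' (no match yet)
Bit 1: prefix='01' -> emit 'a', reset
Bit 2: prefix='0' (no match yet)
Bit 3: prefix='01' -> emit 'a', reset
Bit 4: prefix='1' -> emit 'n', reset
Bit 5: prefix='0' (no match yet)
Bit 6: prefix='00' -> emit 'c', reset
Bit 7: prefix='0' (no match yet)
Bit 8: prefix='01' -> emit 'a', reset
Bit 9: prefix='1' -> emit 'n', reset
Bit 10: prefix='0' (no match yet)
Bit 11: prefix='00' -> emit 'c', reset
Bit 12: prefix='1' -> emit 'n', reset
Bit 13: prefix='1' -> emit 'n', reset
Bit 14: prefix='1' -> emit 'n', reset

Answer: aancancnnn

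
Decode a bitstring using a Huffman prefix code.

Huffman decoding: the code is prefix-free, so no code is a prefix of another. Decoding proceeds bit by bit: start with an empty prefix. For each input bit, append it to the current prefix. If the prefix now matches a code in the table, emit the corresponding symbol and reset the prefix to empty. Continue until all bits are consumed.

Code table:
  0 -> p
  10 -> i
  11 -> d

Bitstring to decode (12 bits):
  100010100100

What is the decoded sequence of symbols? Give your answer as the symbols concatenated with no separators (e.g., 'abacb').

Bit 0: prefix='1' (no match yet)
Bit 1: prefix='10' -> emit 'i', reset
Bit 2: prefix='0' -> emit 'p', reset
Bit 3: prefix='0' -> emit 'p', reset
Bit 4: prefix='1' (no match yet)
Bit 5: prefix='10' -> emit 'i', reset
Bit 6: prefix='1' (no match yet)
Bit 7: prefix='10' -> emit 'i', reset
Bit 8: prefix='0' -> emit 'p', reset
Bit 9: prefix='1' (no match yet)
Bit 10: prefix='10' -> emit 'i', reset
Bit 11: prefix='0' -> emit 'p', reset

Answer: ippiipip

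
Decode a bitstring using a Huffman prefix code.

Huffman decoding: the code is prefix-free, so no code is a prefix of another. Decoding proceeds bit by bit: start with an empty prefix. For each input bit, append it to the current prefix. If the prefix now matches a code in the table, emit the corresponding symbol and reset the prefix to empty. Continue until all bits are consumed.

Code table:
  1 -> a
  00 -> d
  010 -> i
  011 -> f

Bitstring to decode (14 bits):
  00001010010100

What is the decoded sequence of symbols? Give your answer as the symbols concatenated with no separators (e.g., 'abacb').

Bit 0: prefix='0' (no match yet)
Bit 1: prefix='00' -> emit 'd', reset
Bit 2: prefix='0' (no match yet)
Bit 3: prefix='00' -> emit 'd', reset
Bit 4: prefix='1' -> emit 'a', reset
Bit 5: prefix='0' (no match yet)
Bit 6: prefix='01' (no match yet)
Bit 7: prefix='010' -> emit 'i', reset
Bit 8: prefix='0' (no match yet)
Bit 9: prefix='01' (no match yet)
Bit 10: prefix='010' -> emit 'i', reset
Bit 11: prefix='1' -> emit 'a', reset
Bit 12: prefix='0' (no match yet)
Bit 13: prefix='00' -> emit 'd', reset

Answer: ddaiiad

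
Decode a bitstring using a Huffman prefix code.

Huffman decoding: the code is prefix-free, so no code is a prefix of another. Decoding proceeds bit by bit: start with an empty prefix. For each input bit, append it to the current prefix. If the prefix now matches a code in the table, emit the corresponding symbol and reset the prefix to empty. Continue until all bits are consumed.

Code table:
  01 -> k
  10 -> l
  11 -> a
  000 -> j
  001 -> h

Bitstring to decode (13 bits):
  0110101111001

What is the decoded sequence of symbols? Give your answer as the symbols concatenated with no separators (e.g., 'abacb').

Answer: kllaah

Derivation:
Bit 0: prefix='0' (no match yet)
Bit 1: prefix='01' -> emit 'k', reset
Bit 2: prefix='1' (no match yet)
Bit 3: prefix='10' -> emit 'l', reset
Bit 4: prefix='1' (no match yet)
Bit 5: prefix='10' -> emit 'l', reset
Bit 6: prefix='1' (no match yet)
Bit 7: prefix='11' -> emit 'a', reset
Bit 8: prefix='1' (no match yet)
Bit 9: prefix='11' -> emit 'a', reset
Bit 10: prefix='0' (no match yet)
Bit 11: prefix='00' (no match yet)
Bit 12: prefix='001' -> emit 'h', reset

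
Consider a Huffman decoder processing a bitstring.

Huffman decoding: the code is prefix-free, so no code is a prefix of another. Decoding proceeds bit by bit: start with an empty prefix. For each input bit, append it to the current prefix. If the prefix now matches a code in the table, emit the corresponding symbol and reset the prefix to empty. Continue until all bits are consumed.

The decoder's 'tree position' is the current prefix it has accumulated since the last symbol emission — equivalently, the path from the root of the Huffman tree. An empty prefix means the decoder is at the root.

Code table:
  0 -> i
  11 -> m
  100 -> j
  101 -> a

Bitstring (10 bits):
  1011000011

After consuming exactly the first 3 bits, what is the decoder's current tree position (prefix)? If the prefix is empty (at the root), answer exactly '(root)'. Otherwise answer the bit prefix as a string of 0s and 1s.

Bit 0: prefix='1' (no match yet)
Bit 1: prefix='10' (no match yet)
Bit 2: prefix='101' -> emit 'a', reset

Answer: (root)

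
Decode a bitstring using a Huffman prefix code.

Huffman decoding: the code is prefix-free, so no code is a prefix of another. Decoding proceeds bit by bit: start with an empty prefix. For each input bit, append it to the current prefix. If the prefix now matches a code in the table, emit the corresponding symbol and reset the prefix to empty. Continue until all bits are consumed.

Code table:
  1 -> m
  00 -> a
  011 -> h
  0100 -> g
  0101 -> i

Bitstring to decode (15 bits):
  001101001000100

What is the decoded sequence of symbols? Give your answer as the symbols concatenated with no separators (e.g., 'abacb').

Bit 0: prefix='0' (no match yet)
Bit 1: prefix='00' -> emit 'a', reset
Bit 2: prefix='1' -> emit 'm', reset
Bit 3: prefix='1' -> emit 'm', reset
Bit 4: prefix='0' (no match yet)
Bit 5: prefix='01' (no match yet)
Bit 6: prefix='010' (no match yet)
Bit 7: prefix='0100' -> emit 'g', reset
Bit 8: prefix='1' -> emit 'm', reset
Bit 9: prefix='0' (no match yet)
Bit 10: prefix='00' -> emit 'a', reset
Bit 11: prefix='0' (no match yet)
Bit 12: prefix='01' (no match yet)
Bit 13: prefix='010' (no match yet)
Bit 14: prefix='0100' -> emit 'g', reset

Answer: ammgmag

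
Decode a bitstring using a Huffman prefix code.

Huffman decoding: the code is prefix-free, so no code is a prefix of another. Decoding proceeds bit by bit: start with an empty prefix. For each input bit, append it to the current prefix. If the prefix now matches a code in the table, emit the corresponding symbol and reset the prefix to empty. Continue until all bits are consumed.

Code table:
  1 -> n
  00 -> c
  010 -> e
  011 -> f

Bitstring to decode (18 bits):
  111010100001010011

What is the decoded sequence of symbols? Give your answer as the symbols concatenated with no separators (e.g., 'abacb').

Answer: nnnenccnef

Derivation:
Bit 0: prefix='1' -> emit 'n', reset
Bit 1: prefix='1' -> emit 'n', reset
Bit 2: prefix='1' -> emit 'n', reset
Bit 3: prefix='0' (no match yet)
Bit 4: prefix='01' (no match yet)
Bit 5: prefix='010' -> emit 'e', reset
Bit 6: prefix='1' -> emit 'n', reset
Bit 7: prefix='0' (no match yet)
Bit 8: prefix='00' -> emit 'c', reset
Bit 9: prefix='0' (no match yet)
Bit 10: prefix='00' -> emit 'c', reset
Bit 11: prefix='1' -> emit 'n', reset
Bit 12: prefix='0' (no match yet)
Bit 13: prefix='01' (no match yet)
Bit 14: prefix='010' -> emit 'e', reset
Bit 15: prefix='0' (no match yet)
Bit 16: prefix='01' (no match yet)
Bit 17: prefix='011' -> emit 'f', reset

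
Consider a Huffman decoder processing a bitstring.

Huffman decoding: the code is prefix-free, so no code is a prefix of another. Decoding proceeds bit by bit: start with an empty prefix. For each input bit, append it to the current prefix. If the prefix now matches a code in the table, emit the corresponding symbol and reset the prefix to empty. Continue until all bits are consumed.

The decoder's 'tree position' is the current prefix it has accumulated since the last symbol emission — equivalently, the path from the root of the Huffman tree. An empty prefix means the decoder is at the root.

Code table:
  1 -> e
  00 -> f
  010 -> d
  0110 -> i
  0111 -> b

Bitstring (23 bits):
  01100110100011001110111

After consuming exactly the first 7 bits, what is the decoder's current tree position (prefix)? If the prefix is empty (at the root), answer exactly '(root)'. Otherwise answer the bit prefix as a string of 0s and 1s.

Bit 0: prefix='0' (no match yet)
Bit 1: prefix='01' (no match yet)
Bit 2: prefix='011' (no match yet)
Bit 3: prefix='0110' -> emit 'i', reset
Bit 4: prefix='0' (no match yet)
Bit 5: prefix='01' (no match yet)
Bit 6: prefix='011' (no match yet)

Answer: 011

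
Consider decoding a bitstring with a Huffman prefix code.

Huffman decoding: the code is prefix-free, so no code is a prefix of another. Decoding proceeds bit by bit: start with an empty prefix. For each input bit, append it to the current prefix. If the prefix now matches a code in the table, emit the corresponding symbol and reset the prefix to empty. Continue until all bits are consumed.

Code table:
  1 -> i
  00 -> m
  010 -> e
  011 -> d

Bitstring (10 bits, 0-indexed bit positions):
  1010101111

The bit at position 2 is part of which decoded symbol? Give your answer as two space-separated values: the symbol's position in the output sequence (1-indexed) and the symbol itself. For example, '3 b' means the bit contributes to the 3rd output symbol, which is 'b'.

Answer: 2 e

Derivation:
Bit 0: prefix='1' -> emit 'i', reset
Bit 1: prefix='0' (no match yet)
Bit 2: prefix='01' (no match yet)
Bit 3: prefix='010' -> emit 'e', reset
Bit 4: prefix='1' -> emit 'i', reset
Bit 5: prefix='0' (no match yet)
Bit 6: prefix='01' (no match yet)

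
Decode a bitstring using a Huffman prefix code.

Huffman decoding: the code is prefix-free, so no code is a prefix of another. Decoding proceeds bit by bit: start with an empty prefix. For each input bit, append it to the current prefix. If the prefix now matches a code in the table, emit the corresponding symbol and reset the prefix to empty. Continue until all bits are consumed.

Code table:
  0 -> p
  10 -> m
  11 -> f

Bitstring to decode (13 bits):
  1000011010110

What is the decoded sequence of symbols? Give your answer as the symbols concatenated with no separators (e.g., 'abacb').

Answer: mpppfpmfp

Derivation:
Bit 0: prefix='1' (no match yet)
Bit 1: prefix='10' -> emit 'm', reset
Bit 2: prefix='0' -> emit 'p', reset
Bit 3: prefix='0' -> emit 'p', reset
Bit 4: prefix='0' -> emit 'p', reset
Bit 5: prefix='1' (no match yet)
Bit 6: prefix='11' -> emit 'f', reset
Bit 7: prefix='0' -> emit 'p', reset
Bit 8: prefix='1' (no match yet)
Bit 9: prefix='10' -> emit 'm', reset
Bit 10: prefix='1' (no match yet)
Bit 11: prefix='11' -> emit 'f', reset
Bit 12: prefix='0' -> emit 'p', reset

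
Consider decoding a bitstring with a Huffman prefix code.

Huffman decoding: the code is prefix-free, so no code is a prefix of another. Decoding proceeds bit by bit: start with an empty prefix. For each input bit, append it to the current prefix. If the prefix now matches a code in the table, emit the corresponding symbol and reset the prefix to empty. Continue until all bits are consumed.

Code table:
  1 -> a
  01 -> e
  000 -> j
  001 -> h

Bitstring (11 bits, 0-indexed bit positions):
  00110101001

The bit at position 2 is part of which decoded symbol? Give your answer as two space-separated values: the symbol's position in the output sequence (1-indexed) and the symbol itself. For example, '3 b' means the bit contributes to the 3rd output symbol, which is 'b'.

Answer: 1 h

Derivation:
Bit 0: prefix='0' (no match yet)
Bit 1: prefix='00' (no match yet)
Bit 2: prefix='001' -> emit 'h', reset
Bit 3: prefix='1' -> emit 'a', reset
Bit 4: prefix='0' (no match yet)
Bit 5: prefix='01' -> emit 'e', reset
Bit 6: prefix='0' (no match yet)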